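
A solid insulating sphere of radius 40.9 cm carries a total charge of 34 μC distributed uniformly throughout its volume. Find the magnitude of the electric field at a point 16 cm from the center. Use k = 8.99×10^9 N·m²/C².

|E| ≈ 7.15×10^5 N/C

Take a concentric spherical Gaussian surface of radius r = 16 cm (r < R).
For a uniform sphere the enclosed fraction is (r/R)³, so Q_enc = (34 μC)(0.16/0.409)³ = 2.035×10^-6 C.
Since E is radial and uniform over the Gaussian sphere, Φ = E·4πr² = Q_enc/ε₀.
E = k|Q_enc|/r² = (8.99×10^9)(2.035e-6)/(0.16)² = 7.15×10^5 N/C.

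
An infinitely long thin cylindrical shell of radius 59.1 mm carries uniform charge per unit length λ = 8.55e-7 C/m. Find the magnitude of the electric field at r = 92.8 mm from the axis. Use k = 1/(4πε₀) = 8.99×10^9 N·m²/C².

Choose a coaxial cylinder of radius r = 92.8 mm (arbitrary length L) as the Gaussian surface (r > 59.1 mm).
The full line charge is enclosed: λ_enc = 8.55e-7 C/m.
Applying ∮E·dA = Q_enc/ε₀ with the end caps contributing no flux:
E = 2k|λ_enc|/r = 2(8.99×10^9)(8.55×10^-7)/(0.0928) = 1.66e5 N/C.

|E| = 1.66e5 V/m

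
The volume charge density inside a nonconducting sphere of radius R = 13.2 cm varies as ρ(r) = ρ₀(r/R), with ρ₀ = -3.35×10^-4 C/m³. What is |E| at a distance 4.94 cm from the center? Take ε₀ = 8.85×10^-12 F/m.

E ≈ 1.75×10^5 N/C

Use a concentric Gaussian sphere at r = 4.94 cm (r < R).
Q_enc = ∫₀^r ρ(r')·4πr'² dr' = (4πρ₀/R) ∫₀^r r'^3 dr' = 4πρ₀ r^4/(4·R) = -4.748×10^-8 C.
Since E is radial and uniform over the Gaussian sphere, Φ = E·4πr² = Q_enc/ε₀.
E = |Q_enc|/(4πε₀r²) = (4.748×10^-8)/(4π·8.85×10^-12·(0.0494)²) = 1.75×10^5 N/C.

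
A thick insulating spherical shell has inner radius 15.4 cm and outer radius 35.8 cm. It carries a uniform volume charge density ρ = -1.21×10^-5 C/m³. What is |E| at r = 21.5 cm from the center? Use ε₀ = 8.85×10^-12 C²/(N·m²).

Symmetry ⇒ E = E(r) r̂. Gaussian sphere of radius r = 21.5 cm (within the shell material, 15.4 cm < r < 35.8 cm).
Only the shell between 15.4 cm and r is enclosed: Q_enc = ρ·(4π/3)(r³ − a³) = (-1.21×10^-5)·(4π/3)·((0.215)³ − (0.154)³) = -3.186×10^-7 C.
By Gauss's law, ∮E·dA = E·4πr² = Q_enc/ε₀.
E = |Q_enc|/(4πε₀r²) = (3.186e-7)/(4π·8.85×10^-12·(0.215)²) = 6.20×10^4 N/C.

E ≈ 6.20e4 N/C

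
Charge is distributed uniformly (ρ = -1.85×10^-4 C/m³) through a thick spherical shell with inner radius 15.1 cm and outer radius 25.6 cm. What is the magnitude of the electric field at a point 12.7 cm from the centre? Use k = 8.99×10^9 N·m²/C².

Take a concentric spherical Gaussian surface of radius r = 12.7 cm (r < 15.1 cm, inside the empty cavity).
Q_enc = 0 (all charge lies at larger r); Gauss's law gives E = 0.

E = 0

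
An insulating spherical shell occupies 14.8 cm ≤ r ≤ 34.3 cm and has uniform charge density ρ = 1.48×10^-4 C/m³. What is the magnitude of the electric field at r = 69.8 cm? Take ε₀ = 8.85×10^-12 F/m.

|E| = 4.25×10^5 N/C

Symmetry ⇒ E = E(r) r̂. Gaussian sphere of radius r = 69.8 cm (r > 34.3 cm, enclosing the whole shell).
Q_enc = ρ·(4π/3)(b³ − a³) = (1.48e-4)·(4π/3)·((0.343)³ − (0.148)³) = 2.301e-5 C.
Applying ∮E·dA = Q_enc/ε₀ with Φ = E(4πr²):
E = |Q_enc|/(4πε₀r²) = (2.301×10^-5)/(4π·8.85×10^-12·(0.698)²) = 4.25×10^5 N/C.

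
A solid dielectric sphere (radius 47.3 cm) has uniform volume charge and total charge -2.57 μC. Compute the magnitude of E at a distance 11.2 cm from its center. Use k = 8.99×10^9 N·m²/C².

2.45e4 N/C

Take a concentric spherical Gaussian surface of radius r = 11.2 cm (r < R).
Only the charge within r is enclosed: Q_enc = Q·(r/R)³ = (-2.57 μC)·(11.2 cm/47.3 cm)³ = -3.412×10^-8 C.
Since E is radial and uniform over the Gaussian sphere, Φ = E·4πr² = Q_enc/ε₀.
E = k|Q_enc|/r² = (8.99×10^9)(3.412e-8)/(0.112)² = 2.45×10^4 N/C.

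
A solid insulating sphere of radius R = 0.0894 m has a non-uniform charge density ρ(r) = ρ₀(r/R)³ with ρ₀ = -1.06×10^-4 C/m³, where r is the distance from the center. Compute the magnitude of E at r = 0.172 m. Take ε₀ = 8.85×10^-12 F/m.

Take a concentric spherical Gaussian surface of radius r = 0.172 m (r > R, all charge enclosed).
Q_enc = 4π ∫₀^R ρ₀(r'/R)^3 r'² dr' = 4πρ₀R³/6 = -1.586×10^-7 C.
By Gauss's law, ∮E·dA = E·4πr² = Q_enc/ε₀.
E = |Q_enc|/(4πε₀r²) = (1.586×10^-7)/(4π·8.85×10^-12·(0.172)²) = 4.82×10^4 N/C.

|E| = 4.82×10^4 N/C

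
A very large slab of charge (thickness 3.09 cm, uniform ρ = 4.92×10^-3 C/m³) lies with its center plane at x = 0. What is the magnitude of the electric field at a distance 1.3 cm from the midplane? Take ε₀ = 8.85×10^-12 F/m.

By symmetry E is perpendicular to the slab. A Gaussian pillbox from −1.3 cm to +1.3 cm (face area A) lies entirely within the slab.
Q_enc = ρ·(2x)·A and flux = 2EA, so 2EA = 2ρxA/ε₀ ⇒ E = |ρ|x/ε₀.
E = (4.92×10^-3)(0.013)/(8.85×10^-12) = 7.23×10^6 N/C.

|E| = 7.23e6 N/C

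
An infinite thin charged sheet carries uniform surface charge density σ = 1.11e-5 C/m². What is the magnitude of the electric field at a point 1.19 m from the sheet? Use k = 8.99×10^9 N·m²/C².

The symmetry is planar: E is normal to the sheet and the same magnitude on both sides. Take a pillbox straddling the sheet with end-cap area A.
Flux Φ = 2EA and Q_enc = σA, so 2EA = σA/ε₀ ⇒ E = |σ|/(2ε₀), independent of distance.
E = 2πk|σ| = 2π(8.99×10^9)(1.11×10^-5) = 6.27e5 N/C.

|E| ≈ 6.27e5 N/C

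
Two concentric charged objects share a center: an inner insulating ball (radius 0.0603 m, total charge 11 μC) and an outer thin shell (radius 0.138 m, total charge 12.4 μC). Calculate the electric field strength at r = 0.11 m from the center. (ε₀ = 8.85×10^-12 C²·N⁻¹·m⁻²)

8.17×10^6 N/C

Use a concentric Gaussian sphere at r = 0.11 m (between the bodies, 0.0603 m < r < 0.138 m).
Only the inner charge is enclosed; the outer shell contributes nothing inside itself. Q_enc = 11 μC = 1.10×10^-5 C.
By Gauss's law, ∮E·dA = E·4πr² = Q_enc/ε₀.
E = |Q_enc|/(4πε₀r²) = (1.10e-5)/(4π·8.85×10^-12·(0.11)²) = 8.17×10^6 N/C.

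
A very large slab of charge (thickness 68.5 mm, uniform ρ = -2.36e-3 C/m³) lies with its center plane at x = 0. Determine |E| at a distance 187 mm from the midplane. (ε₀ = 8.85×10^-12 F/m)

|E| ≈ 9.13e6 V/m

The point |x| = 187 mm lies outside the slab (half-thickness 0.03425 m). A symmetric pillbox spanning the full slab encloses Q_enc = ρ·d·A.
Flux = 2EA ⇒ E = |ρ|d/(2ε₀), independent of distance outside.
E = (2.36e-3)(0.0685)/(2·8.85×10^-12) = 9.13e6 N/C.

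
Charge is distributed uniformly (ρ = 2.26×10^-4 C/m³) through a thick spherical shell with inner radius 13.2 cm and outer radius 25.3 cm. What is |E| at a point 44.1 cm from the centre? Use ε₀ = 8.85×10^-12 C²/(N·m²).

E ≈ 6.08×10^5 V/m

Use a concentric Gaussian sphere at r = 44.1 cm (r > 25.3 cm, enclosing the whole shell).
Q_enc = ρ·(4π/3)(b³ − a³) = (2.26×10^-4)·(4π/3)·((0.253)³ − (0.132)³) = 1.315e-5 C.
Applying ∮E·dA = Q_enc/ε₀ with Φ = E(4πr²):
E = |Q_enc|/(4πε₀r²) = (1.315×10^-5)/(4π·8.85×10^-12·(0.441)²) = 6.08×10^5 N/C.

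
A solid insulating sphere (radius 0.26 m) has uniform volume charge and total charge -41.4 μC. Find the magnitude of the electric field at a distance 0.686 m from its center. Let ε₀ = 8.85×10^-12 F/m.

E ≈ 7.91×10^5 V/m

Take a concentric spherical Gaussian surface of radius r = 0.686 m (r > R, so the entire charge is enclosed).
Q_enc = -41.4 μC = -4.14×10^-5 C.
By Gauss's law, ∮E·dA = E·4πr² = Q_enc/ε₀.
E = |Q_enc|/(4πε₀r²) = (4.14e-5)/(4π·8.85×10^-12·(0.686)²) = 7.91×10^5 N/C.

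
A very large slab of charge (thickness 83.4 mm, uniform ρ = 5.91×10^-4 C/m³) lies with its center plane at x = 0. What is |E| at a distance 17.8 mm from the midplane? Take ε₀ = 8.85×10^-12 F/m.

E ≈ 1.19×10^6 V/m

By symmetry E is perpendicular to the slab. A Gaussian pillbox from −17.8 mm to +17.8 mm (face area A) lies entirely within the slab.
Q_enc = ρ·(2x)·A and flux = 2EA, so 2EA = 2ρxA/ε₀ ⇒ E = |ρ|x/ε₀.
E = (5.91×10^-4)(0.0178)/(8.85×10^-12) = 1.19×10^6 N/C.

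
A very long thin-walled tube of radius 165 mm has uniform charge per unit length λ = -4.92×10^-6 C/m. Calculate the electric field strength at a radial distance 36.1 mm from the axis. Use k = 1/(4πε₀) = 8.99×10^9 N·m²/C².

E = 0 (no enclosed charge)

By cylindrical symmetry E is radial; use a coaxial Gaussian cylinder of radius 36.1 mm and length L (r < 165 mm, inside the shell).
All the surface charge lies outside this cylinder: Q_enc = 0, hence E = 0.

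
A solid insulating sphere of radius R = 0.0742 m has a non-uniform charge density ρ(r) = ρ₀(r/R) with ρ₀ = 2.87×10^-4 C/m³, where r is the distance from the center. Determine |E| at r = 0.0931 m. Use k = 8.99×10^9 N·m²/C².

|E| = 3.82×10^5 V/m

Use a concentric Gaussian sphere at r = 0.0931 m (r > R, all charge enclosed).
Q_enc = 4π ∫₀^R ρ₀(r'/R)^1 r'² dr' = 4πρ₀R³/4 = 3.683e-7 C.
By Gauss's law, ∮E·dA = E·4πr² = Q_enc/ε₀.
E = k|Q_enc|/r² = (8.99×10^9)(3.683e-7)/(0.0931)² = 3.82×10^5 N/C.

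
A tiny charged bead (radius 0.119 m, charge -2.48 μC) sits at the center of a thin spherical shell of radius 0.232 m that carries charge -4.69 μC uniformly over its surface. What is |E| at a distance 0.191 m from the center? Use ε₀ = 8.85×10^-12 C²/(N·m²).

|E| ≈ 6.11e5 N/C

Use a concentric Gaussian sphere at r = 0.191 m (between the bodies, 0.119 m < r < 0.232 m).
The shell at 0.232 m lies outside the Gaussian surface, so Q_enc = -2.48 μC = -2.48×10^-6 C.
Since E is radial and uniform over the Gaussian sphere, Φ = E·4πr² = Q_enc/ε₀.
E = |Q_enc|/(4πε₀r²) = (2.48×10^-6)/(4π·8.85×10^-12·(0.191)²) = 6.11e5 N/C.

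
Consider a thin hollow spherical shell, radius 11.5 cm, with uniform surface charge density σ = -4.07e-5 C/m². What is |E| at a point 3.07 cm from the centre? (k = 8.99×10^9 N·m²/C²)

E = 0 (no enclosed charge)

Take a concentric spherical Gaussian surface of radius r = 3.07 cm (inside the shell, r < 11.5 cm).
All the charge is outside the Gaussian surface: Q_enc = 0, hence E = 0 everywhere inside the shell.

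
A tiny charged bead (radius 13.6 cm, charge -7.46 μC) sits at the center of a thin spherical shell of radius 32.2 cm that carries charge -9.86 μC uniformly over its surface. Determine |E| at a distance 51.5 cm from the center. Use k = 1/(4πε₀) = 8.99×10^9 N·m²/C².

|E| = 5.87×10^5 N/C

Use a concentric Gaussian sphere at r = 51.5 cm (r > 32.2 cm, enclosing both).
Q_enc = (-7.46 μC) + (-9.86 μC) = -1.732e-5 C.
Since E is radial and uniform over the Gaussian sphere, Φ = E·4πr² = Q_enc/ε₀.
E = k|Q_enc|/r² = (8.99×10^9)(1.732×10^-5)/(0.515)² = 5.87×10^5 N/C.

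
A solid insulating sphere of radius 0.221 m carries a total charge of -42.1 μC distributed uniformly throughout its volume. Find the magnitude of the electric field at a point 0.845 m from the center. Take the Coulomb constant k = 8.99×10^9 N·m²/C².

E = 5.30×10^5 N/C

Symmetry ⇒ E = E(r) r̂. Gaussian sphere of radius r = 0.845 m (r > R, so the entire charge is enclosed).
Q_enc = -42.1 μC = -4.21e-5 C.
By Gauss's law, ∮E·dA = E·4πr² = Q_enc/ε₀.
E = k|Q_enc|/r² = (8.99×10^9)(4.21×10^-5)/(0.845)² = 5.30×10^5 N/C.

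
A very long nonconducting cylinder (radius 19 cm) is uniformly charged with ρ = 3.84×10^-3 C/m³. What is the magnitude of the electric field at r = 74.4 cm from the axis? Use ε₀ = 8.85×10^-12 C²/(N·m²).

E ≈ 1.05×10^7 N/C

Coaxial Gaussian cylinder, radius r = 74.4 cm, length L (r > 19 cm, full cross-section enclosed).
λ_enc = ρ·πR² = (3.84×10^-3)π(0.19)² = 4.355×10^-4 C/m.
Gauss's law: E·2πrL = λ_enc L/ε₀.
E = |λ_enc|/(2πε₀r) = (4.355×10^-4)/(2π·8.85×10^-12·0.744) = 1.05×10^7 N/C.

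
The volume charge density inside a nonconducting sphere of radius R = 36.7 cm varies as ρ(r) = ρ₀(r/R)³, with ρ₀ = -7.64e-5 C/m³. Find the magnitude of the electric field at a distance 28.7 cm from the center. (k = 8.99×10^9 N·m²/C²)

1.97e5 N/C

Take a concentric spherical Gaussian surface of radius r = 28.7 cm (r < R).
Q_enc = ∫₀^r ρ(r')·4πr'² dr' = (4πρ₀/R³) ∫₀^r r'^5 dr' = 4πρ₀ r^6/(6·R³) = -1.809e-6 C.
By Gauss's law, ∮E·dA = E·4πr² = Q_enc/ε₀.
E = k|Q_enc|/r² = (8.99×10^9)(1.809×10^-6)/(0.287)² = 1.97×10^5 N/C.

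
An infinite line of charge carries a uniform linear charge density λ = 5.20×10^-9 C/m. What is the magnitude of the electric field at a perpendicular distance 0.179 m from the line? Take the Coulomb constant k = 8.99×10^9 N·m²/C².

|E| ≈ 522 V/m

Take a coaxial cylindrical Gaussian surface of radius r = 0.179 m and length L.
Q_enc = λL, so λ_enc = 5.20×10^-9 C/m.
Applying ∮E·dA = Q_enc/ε₀ with the end caps contributing no flux:
E = 2k|λ_enc|/r = 2(8.99×10^9)(5.20e-9)/(0.179) = 522 N/C.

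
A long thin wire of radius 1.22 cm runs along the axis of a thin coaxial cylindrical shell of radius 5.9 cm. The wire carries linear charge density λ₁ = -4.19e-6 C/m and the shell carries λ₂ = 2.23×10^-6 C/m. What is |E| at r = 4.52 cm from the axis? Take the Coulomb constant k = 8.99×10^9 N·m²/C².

Take a coaxial cylindrical Gaussian surface of radius r = 4.52 cm and length L (between the conductors, 1.22 cm < r < 5.9 cm).
The shell at 5.9 cm lies outside the Gaussian surface, so λ_enc = λ₁ = -4.19×10^-6 C/m.
Gauss's law: E·2πrL = λ_enc L/ε₀.
E = 2k|λ_enc|/r = 2(8.99×10^9)(4.19×10^-6)/(0.0452) = 1.67×10^6 N/C.

|E| ≈ 1.67e6 N/C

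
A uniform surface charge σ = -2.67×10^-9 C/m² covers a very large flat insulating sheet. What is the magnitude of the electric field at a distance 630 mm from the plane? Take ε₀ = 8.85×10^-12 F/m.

By planar symmetry E is perpendicular to the sheet and uniform; use a Gaussian pillbox with flat faces of area A on each side of the sheet.
Flux Φ = 2EA and Q_enc = σA, so 2EA = σA/ε₀ ⇒ E = |σ|/(2ε₀), independent of distance.
E = |σ|/(2ε₀) = (2.67e-9)/(2·8.85×10^-12) = 151 N/C.

E = 151 V/m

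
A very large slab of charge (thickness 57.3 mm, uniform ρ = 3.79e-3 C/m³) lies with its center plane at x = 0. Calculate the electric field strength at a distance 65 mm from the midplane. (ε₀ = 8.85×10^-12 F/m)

The point |x| = 65 mm lies outside the slab (half-thickness 0.02865 m). A symmetric pillbox spanning the full slab encloses Q_enc = ρ·d·A.
Flux = 2EA ⇒ E = |ρ|d/(2ε₀), independent of distance outside.
E = (3.79×10^-3)(0.0573)/(2·8.85×10^-12) = 1.23×10^7 N/C.

|E| = 1.23e7 N/C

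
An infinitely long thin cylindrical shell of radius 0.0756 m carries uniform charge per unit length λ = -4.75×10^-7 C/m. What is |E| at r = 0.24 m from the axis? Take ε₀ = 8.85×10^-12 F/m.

By cylindrical symmetry E is radial; use a coaxial Gaussian cylinder of radius 0.24 m and length L (r > 0.0756 m).
The full line charge is enclosed: λ_enc = -4.75×10^-7 C/m.
By Gauss's law (flux through the curved wall only), E·2πrL = λ_enc L/ε₀.
E = |λ_enc|/(2πε₀r) = (4.75×10^-7)/(2π·8.85×10^-12·0.24) = 3.56×10^4 N/C.

E = 3.56×10^4 N/C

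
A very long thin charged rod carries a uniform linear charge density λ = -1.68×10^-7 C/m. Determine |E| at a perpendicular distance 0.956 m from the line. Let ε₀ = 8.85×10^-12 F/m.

E ≈ 3.16×10^3 N/C

Take a coaxial cylindrical Gaussian surface of radius r = 0.956 m and length L.
Q_enc = λL, so λ_enc = -1.68×10^-7 C/m.
Applying ∮E·dA = Q_enc/ε₀ with the end caps contributing no flux:
E = |λ_enc|/(2πε₀r) = (1.68×10^-7)/(2π·8.85×10^-12·0.956) = 3.16e3 N/C.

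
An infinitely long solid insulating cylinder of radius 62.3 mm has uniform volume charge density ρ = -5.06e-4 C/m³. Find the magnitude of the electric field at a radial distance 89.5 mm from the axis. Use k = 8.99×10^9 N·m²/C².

E ≈ 1.24e6 N/C

Choose a coaxial cylinder of radius r = 89.5 mm (arbitrary length L) as the Gaussian surface (r > 62.3 mm, full cross-section enclosed).
λ_enc = ρ·πR² = (-5.06e-4)π(0.0623)² = -6.17×10^-6 C/m.
By Gauss's law (flux through the curved wall only), E·2πrL = λ_enc L/ε₀.
E = 2k|λ_enc|/r = 2(8.99×10^9)(6.17e-6)/(0.0895) = 1.24e6 N/C.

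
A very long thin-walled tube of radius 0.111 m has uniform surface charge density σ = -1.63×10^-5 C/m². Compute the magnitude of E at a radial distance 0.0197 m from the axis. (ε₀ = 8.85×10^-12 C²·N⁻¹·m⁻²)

E = 0 (no enclosed charge)

Choose a coaxial cylinder of radius r = 0.0197 m (arbitrary length L) as the Gaussian surface (r < 0.111 m, inside the shell).
All the surface charge lies outside this cylinder: Q_enc = 0, hence E = 0.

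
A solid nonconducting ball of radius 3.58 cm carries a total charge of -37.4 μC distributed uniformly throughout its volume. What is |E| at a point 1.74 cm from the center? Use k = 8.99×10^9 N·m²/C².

|E| = 1.28e8 V/m

Use a concentric Gaussian sphere at r = 1.74 cm (r < R).
Only the charge within r is enclosed: Q_enc = Q·(r/R)³ = (-37.4 μC)·(1.74 cm/3.58 cm)³ = -4.294×10^-6 C.
Gauss's law: E·4πr² = Q_enc/ε₀.
E = k|Q_enc|/r² = (8.99×10^9)(4.294×10^-6)/(0.0174)² = 1.28×10^8 N/C.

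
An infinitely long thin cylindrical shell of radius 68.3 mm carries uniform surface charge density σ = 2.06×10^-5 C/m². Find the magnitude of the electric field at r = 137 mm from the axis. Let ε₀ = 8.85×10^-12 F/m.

1.16×10^6 N/C

Choose a coaxial cylinder of radius r = 137 mm (arbitrary length L) as the Gaussian surface (r > 68.3 mm).
The whole shell is enclosed: λ_enc = σ·2πR = (2.06×10^-5)·2π·(0.0683) = 8.84×10^-6 C/m.
Gauss's law: E·2πrL = λ_enc L/ε₀.
E = |λ_enc|/(2πε₀r) = (8.84e-6)/(2π·8.85×10^-12·0.137) = 1.16×10^6 N/C.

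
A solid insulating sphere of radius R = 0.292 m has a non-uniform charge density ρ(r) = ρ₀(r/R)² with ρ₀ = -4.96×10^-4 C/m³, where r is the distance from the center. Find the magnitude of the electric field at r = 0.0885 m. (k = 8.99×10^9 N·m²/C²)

Symmetry ⇒ E = E(r) r̂. Gaussian sphere of radius r = 0.0885 m (r < R).
Integrate the density: Q_enc = 4π ∫₀^r ρ₀(r'/R)^2 r'² dr' = 4πρ₀ r^5/(5·R²) = -7.937×10^-8 C.
Applying ∮E·dA = Q_enc/ε₀ with Φ = E(4πr²):
E = k|Q_enc|/r² = (8.99×10^9)(7.937e-8)/(0.0885)² = 9.11e4 N/C.

E = 9.11×10^4 N/C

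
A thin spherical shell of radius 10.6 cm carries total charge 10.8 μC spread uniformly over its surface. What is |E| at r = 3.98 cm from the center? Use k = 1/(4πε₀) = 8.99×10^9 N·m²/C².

Symmetry ⇒ E = E(r) r̂. Gaussian sphere of radius r = 3.98 cm (inside the shell, r < 10.6 cm).
All the charge is outside the Gaussian surface: Q_enc = 0, hence E = 0 everywhere inside the shell.

|E| = 0 V/m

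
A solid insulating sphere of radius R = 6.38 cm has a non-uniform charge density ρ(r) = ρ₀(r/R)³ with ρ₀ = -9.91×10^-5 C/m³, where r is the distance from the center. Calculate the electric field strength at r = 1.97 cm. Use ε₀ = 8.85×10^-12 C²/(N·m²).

Use a concentric Gaussian sphere at r = 1.97 cm (r < R).
Integrate the density: Q_enc = 4π ∫₀^r ρ₀(r'/R)^3 r'² dr' = 4πρ₀ r^6/(6·R³) = -4.672×10^-11 C.
By Gauss's law, ∮E·dA = E·4πr² = Q_enc/ε₀.
E = |Q_enc|/(4πε₀r²) = (4.672e-11)/(4π·8.85×10^-12·(0.0197)²) = 1.08×10^3 N/C.

E ≈ 1.08×10^3 N/C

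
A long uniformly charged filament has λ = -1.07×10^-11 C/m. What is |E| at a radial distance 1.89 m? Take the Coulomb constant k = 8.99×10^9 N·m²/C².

|E| = 0.102 V/m

Take a coaxial cylindrical Gaussian surface of radius r = 1.89 m and length L.
Q_enc = λL, so λ_enc = -1.07×10^-11 C/m.
By Gauss's law (flux through the curved wall only), E·2πrL = λ_enc L/ε₀.
E = 2k|λ_enc|/r = 2(8.99×10^9)(1.07×10^-11)/(1.89) = 0.102 N/C.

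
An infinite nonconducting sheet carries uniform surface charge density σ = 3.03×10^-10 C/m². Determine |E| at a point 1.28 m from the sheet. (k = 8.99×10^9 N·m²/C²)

|E| = 17.1 V/m

By planar symmetry E is perpendicular to the sheet and uniform; use a Gaussian pillbox with flat faces of area A on each side of the sheet.
Flux Φ = 2EA and Q_enc = σA, so 2EA = σA/ε₀ ⇒ E = |σ|/(2ε₀), independent of distance.
E = 2πk|σ| = 2π(8.99×10^9)(3.03×10^-10) = 17.1 N/C.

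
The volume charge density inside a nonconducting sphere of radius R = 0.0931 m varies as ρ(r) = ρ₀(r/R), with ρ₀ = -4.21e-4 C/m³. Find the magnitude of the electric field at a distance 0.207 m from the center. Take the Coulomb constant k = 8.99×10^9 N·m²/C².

By spherical symmetry E is radial; choose a Gaussian sphere of radius r = 0.207 m (r > R, all charge enclosed).
Q_enc = 4π ∫₀^R ρ₀(r'/R)^1 r'² dr' = 4πρ₀R³/4 = -1.067×10^-6 C.
Gauss's law: E·4πr² = Q_enc/ε₀.
E = k|Q_enc|/r² = (8.99×10^9)(1.067×10^-6)/(0.207)² = 2.24×10^5 N/C.

2.24e5 N/C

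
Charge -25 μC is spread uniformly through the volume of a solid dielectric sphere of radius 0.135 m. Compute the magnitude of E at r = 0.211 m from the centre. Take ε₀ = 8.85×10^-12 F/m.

Use a concentric Gaussian sphere at r = 0.211 m (r > R, so the entire charge is enclosed).
Q_enc = -25 μC = -2.50×10^-5 C.
Gauss's law: E·4πr² = Q_enc/ε₀.
E = |Q_enc|/(4πε₀r²) = (2.50e-5)/(4π·8.85×10^-12·(0.211)²) = 5.05×10^6 N/C.

E ≈ 5.05×10^6 N/C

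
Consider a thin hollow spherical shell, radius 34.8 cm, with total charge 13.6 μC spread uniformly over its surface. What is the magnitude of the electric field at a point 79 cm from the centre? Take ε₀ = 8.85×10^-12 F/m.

E ≈ 1.96×10^5 N/C

Use a concentric Gaussian sphere at r = 79 cm (r > 34.8 cm).
The entire shell is enclosed: Q_enc = 1.36e-5 C.
Applying ∮E·dA = Q_enc/ε₀ with Φ = E(4πr²):
E = |Q_enc|/(4πε₀r²) = (1.36e-5)/(4π·8.85×10^-12·(0.79)²) = 1.96e5 N/C.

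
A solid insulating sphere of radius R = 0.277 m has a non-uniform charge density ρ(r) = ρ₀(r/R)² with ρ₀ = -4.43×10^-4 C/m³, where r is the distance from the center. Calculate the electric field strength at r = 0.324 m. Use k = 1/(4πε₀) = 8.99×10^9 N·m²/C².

Take a concentric spherical Gaussian surface of radius r = 0.324 m (r > R, all charge enclosed).
Q_enc = 4π ∫₀^R ρ₀(r'/R)^2 r'² dr' = 4πρ₀R³/5 = -2.366×10^-5 C.
Since E is radial and uniform over the Gaussian sphere, Φ = E·4πr² = Q_enc/ε₀.
E = k|Q_enc|/r² = (8.99×10^9)(2.366×10^-5)/(0.324)² = 2.03×10^6 N/C.

2.03e6 N/C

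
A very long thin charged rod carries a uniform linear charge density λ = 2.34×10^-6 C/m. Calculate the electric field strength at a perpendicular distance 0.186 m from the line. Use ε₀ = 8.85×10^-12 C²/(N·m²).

E ≈ 2.26e5 N/C

By cylindrical symmetry E is radial; use a coaxial Gaussian cylinder of radius 0.186 m and length L.
Q_enc = λL, so λ_enc = 2.34×10^-6 C/m.
By Gauss's law (flux through the curved wall only), E·2πrL = λ_enc L/ε₀.
E = |λ_enc|/(2πε₀r) = (2.34e-6)/(2π·8.85×10^-12·0.186) = 2.26×10^5 N/C.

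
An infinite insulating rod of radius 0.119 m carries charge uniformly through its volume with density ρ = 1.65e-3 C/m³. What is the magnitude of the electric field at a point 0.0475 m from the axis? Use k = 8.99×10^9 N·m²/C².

Choose a coaxial cylinder of radius r = 0.0475 m (arbitrary length L) as the Gaussian surface (r < R).
Enclosed charge per unit length: λ_enc = ρ·πr² = (1.65×10^-3)π(0.0475)² = 1.17e-5 C/m.
Since E is radial and uniform over the curved surface, Φ = E·2πrL = Q_enc/ε₀ = λ_enc L/ε₀.
E = 2k|λ_enc|/r = 2(8.99×10^9)(1.17×10^-5)/(0.0475) = 4.43e6 N/C.

|E| = 4.43×10^6 N/C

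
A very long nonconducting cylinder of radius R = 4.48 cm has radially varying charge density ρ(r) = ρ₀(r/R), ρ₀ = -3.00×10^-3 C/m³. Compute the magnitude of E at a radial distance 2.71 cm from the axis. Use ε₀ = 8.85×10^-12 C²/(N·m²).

|E| = 1.85×10^6 V/m

Choose a coaxial cylinder of radius r = 2.71 cm (arbitrary length L) as the Gaussian surface (r < R).
λ_enc = ∫₀^r ρ(r')·2πr' dr' = (2πρ₀/R)·r^3/3 = -2.791×10^-6 C/m.
Gauss's law: E·2πrL = λ_enc L/ε₀.
E = |λ_enc|/(2πε₀r) = (2.791×10^-6)/(2π·8.85×10^-12·0.0271) = 1.85×10^6 N/C.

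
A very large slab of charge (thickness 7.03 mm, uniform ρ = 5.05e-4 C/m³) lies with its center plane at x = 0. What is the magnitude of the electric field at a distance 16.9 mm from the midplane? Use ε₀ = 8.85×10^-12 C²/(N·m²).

The point |x| = 16.9 mm lies outside the slab (half-thickness 0.003515 m). A symmetric pillbox spanning the full slab encloses Q_enc = ρ·d·A.
Flux = 2EA ⇒ E = |ρ|d/(2ε₀), independent of distance outside.
E = (5.05×10^-4)(0.00703)/(2·8.85×10^-12) = 2.01×10^5 N/C.

E = 2.01×10^5 N/C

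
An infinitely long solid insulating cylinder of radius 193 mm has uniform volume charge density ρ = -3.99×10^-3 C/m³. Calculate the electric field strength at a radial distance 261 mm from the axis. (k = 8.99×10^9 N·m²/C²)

By cylindrical symmetry E is radial; use a coaxial Gaussian cylinder of radius 261 mm and length L (r > 193 mm, full cross-section enclosed).
λ_enc = ρ·πR² = (-3.99×10^-3)π(0.193)² = -4.669×10^-4 C/m.
Gauss's law: E·2πrL = λ_enc L/ε₀.
E = 2k|λ_enc|/r = 2(8.99×10^9)(4.669×10^-4)/(0.261) = 3.22e7 N/C.

|E| ≈ 3.22×10^7 N/C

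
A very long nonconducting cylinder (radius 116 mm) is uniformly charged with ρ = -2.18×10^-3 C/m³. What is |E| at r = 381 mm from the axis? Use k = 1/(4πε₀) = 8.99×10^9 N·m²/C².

Coaxial Gaussian cylinder, radius r = 381 mm, length L (r > 116 mm, full cross-section enclosed).
λ_enc = ρ·πR² = (-2.18×10^-3)π(0.116)² = -9.216×10^-5 C/m.
Applying ∮E·dA = Q_enc/ε₀ with the end caps contributing no flux:
E = 2k|λ_enc|/r = 2(8.99×10^9)(9.216×10^-5)/(0.381) = 4.35×10^6 N/C.

4.35e6 N/C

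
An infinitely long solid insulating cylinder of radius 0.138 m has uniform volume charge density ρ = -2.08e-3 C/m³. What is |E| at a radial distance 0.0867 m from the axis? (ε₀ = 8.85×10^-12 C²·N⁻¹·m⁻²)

By cylindrical symmetry E is radial; use a coaxial Gaussian cylinder of radius 0.0867 m and length L (r < R).
Charge inside radius r per length L is ρ·πr²·L, so λ_enc = ρπr² = -4.912×10^-5 C/m.
By Gauss's law (flux through the curved wall only), E·2πrL = λ_enc L/ε₀.
E = |λ_enc|/(2πε₀r) = (4.912e-5)/(2π·8.85×10^-12·0.0867) = 1.02×10^7 N/C.

|E| = 1.02e7 N/C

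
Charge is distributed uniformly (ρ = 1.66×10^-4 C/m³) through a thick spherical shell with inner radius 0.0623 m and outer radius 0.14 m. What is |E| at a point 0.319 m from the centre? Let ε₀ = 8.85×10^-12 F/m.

E ≈ 1.54×10^5 N/C

Take a concentric spherical Gaussian surface of radius r = 0.319 m (r > 0.14 m, enclosing the whole shell).
Q_enc = ρ·(4π/3)(b³ − a³) = (1.66e-4)·(4π/3)·((0.14)³ − (0.0623)³) = 1.74e-6 C.
By Gauss's law, ∮E·dA = E·4πr² = Q_enc/ε₀.
E = |Q_enc|/(4πε₀r²) = (1.74e-6)/(4π·8.85×10^-12·(0.319)²) = 1.54×10^5 N/C.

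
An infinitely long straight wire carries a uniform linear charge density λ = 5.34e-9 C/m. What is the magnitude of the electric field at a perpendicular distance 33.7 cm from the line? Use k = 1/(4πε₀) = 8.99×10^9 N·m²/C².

Choose a coaxial cylinder of radius r = 33.7 cm (arbitrary length L) as the Gaussian surface.
Q_enc = λL, so λ_enc = 5.34×10^-9 C/m.
Applying ∮E·dA = Q_enc/ε₀ with the end caps contributing no flux:
E = 2k|λ_enc|/r = 2(8.99×10^9)(5.34×10^-9)/(0.337) = 285 N/C.

E = 285 V/m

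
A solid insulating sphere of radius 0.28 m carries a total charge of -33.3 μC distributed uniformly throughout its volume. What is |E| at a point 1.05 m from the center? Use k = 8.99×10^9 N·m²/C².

E = 2.72×10^5 N/C

By spherical symmetry E is radial; choose a Gaussian sphere of radius r = 1.05 m (r > R, so the entire charge is enclosed).
Q_enc = -33.3 μC = -3.33×10^-5 C.
Since E is radial and uniform over the Gaussian sphere, Φ = E·4πr² = Q_enc/ε₀.
E = k|Q_enc|/r² = (8.99×10^9)(3.33e-5)/(1.05)² = 2.72e5 N/C.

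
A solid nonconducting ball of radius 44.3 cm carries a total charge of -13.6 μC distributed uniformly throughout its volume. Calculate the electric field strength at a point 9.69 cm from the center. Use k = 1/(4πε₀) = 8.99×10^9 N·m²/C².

E ≈ 1.36×10^5 N/C

Symmetry ⇒ E = E(r) r̂. Gaussian sphere of radius r = 9.69 cm (r < R).
For a uniform sphere the enclosed fraction is (r/R)³, so Q_enc = (-13.6 μC)(0.0969/0.443)³ = -1.423×10^-7 C.
By Gauss's law, ∮E·dA = E·4πr² = Q_enc/ε₀.
E = k|Q_enc|/r² = (8.99×10^9)(1.423e-7)/(0.0969)² = 1.36e5 N/C.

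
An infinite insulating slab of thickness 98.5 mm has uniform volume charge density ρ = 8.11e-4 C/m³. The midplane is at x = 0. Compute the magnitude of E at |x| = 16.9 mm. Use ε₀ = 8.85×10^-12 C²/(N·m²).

By symmetry E is perpendicular to the slab. A Gaussian pillbox from −16.9 mm to +16.9 mm (face area A) lies entirely within the slab.
Q_enc = ρ·(2x)·A and flux = 2EA, so 2EA = 2ρxA/ε₀ ⇒ E = |ρ|x/ε₀.
E = (8.11×10^-4)(0.0169)/(8.85×10^-12) = 1.55e6 N/C.

|E| = 1.55×10^6 N/C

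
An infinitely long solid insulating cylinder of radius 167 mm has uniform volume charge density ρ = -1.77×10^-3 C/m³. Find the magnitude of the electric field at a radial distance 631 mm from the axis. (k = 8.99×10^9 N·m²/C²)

Coaxial Gaussian cylinder, radius r = 631 mm, length L (r > 167 mm, full cross-section enclosed).
λ_enc = ρ·πR² = (-1.77×10^-3)π(0.167)² = -1.551e-4 C/m.
By Gauss's law (flux through the curved wall only), E·2πrL = λ_enc L/ε₀.
E = 2k|λ_enc|/r = 2(8.99×10^9)(1.551×10^-4)/(0.631) = 4.42×10^6 N/C.

E ≈ 4.42e6 V/m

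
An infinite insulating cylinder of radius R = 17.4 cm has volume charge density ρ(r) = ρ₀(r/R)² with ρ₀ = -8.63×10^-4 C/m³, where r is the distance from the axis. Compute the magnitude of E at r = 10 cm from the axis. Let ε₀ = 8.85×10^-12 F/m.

Choose a coaxial cylinder of radius r = 10 cm (arbitrary length L) as the Gaussian surface (r < R).
Integrating ρ over the cross-section to radius r: λ_enc = (2πρ₀/R²) ∫₀^r r'^3 dr' = 2πρ₀ r^4/(4·R²) = -4.477×10^-6 C/m.
By Gauss's law (flux through the curved wall only), E·2πrL = λ_enc L/ε₀.
E = |λ_enc|/(2πε₀r) = (4.477e-6)/(2π·8.85×10^-12·0.1) = 8.05×10^5 N/C.

|E| = 8.05×10^5 N/C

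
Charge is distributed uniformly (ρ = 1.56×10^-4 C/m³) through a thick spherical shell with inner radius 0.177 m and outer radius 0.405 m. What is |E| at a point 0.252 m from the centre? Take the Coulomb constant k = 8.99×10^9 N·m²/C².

Take a concentric spherical Gaussian surface of radius r = 0.252 m (within the shell material, 0.177 m < r < 0.405 m).
Enclosed charge is the volume from a to r: Q_enc = (4π/3)ρ(r³ − a³) = 6.834e-6 C.
Gauss's law: E·4πr² = Q_enc/ε₀.
E = k|Q_enc|/r² = (8.99×10^9)(6.834e-6)/(0.252)² = 9.67×10^5 N/C.

E = 9.67×10^5 V/m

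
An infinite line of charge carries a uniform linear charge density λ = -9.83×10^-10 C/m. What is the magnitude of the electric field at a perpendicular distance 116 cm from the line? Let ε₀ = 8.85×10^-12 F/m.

Take a coaxial cylindrical Gaussian surface of radius r = 116 cm and length L.
Q_enc = λL, so λ_enc = -9.83×10^-10 C/m.
Gauss's law: E·2πrL = λ_enc L/ε₀.
E = |λ_enc|/(2πε₀r) = (9.83×10^-10)/(2π·8.85×10^-12·1.16) = 15.2 N/C.

|E| ≈ 15.2 V/m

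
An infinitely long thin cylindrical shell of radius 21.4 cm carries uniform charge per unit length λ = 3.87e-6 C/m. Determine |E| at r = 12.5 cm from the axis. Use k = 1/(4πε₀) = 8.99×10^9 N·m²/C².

Coaxial Gaussian cylinder, radius r = 12.5 cm, length L (r < 21.4 cm, inside the shell).
No charge is enclosed, so Gauss's law gives E·2πrL = 0 ⇒ E = 0.

E = 0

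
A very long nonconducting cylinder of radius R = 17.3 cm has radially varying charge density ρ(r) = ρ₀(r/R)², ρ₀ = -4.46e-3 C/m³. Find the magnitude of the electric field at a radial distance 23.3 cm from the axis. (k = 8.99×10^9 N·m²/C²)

Coaxial Gaussian cylinder, radius r = 23.3 cm, length L (r > R, full charge per length enclosed).
λ_enc = 2π ∫₀^R ρ₀(r'/R)^2 r' dr' = 2πρ₀R²/4 = -2.097e-4 C/m.
Since E is radial and uniform over the curved surface, Φ = E·2πrL = Q_enc/ε₀ = λ_enc L/ε₀.
E = 2k|λ_enc|/r = 2(8.99×10^9)(2.097e-4)/(0.233) = 1.62e7 N/C.

|E| = 1.62×10^7 N/C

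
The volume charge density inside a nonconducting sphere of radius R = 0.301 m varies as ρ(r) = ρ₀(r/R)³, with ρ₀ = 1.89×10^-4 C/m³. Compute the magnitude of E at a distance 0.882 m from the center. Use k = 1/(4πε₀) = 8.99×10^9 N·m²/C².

By spherical symmetry E is radial; choose a Gaussian sphere of radius r = 0.882 m (r > R, all charge enclosed).
Q_enc = 4π ∫₀^R ρ₀(r'/R)^3 r'² dr' = 4πρ₀R³/6 = 1.079e-5 C.
Gauss's law: E·4πr² = Q_enc/ε₀.
E = k|Q_enc|/r² = (8.99×10^9)(1.079×10^-5)/(0.882)² = 1.25e5 N/C.

|E| ≈ 1.25×10^5 N/C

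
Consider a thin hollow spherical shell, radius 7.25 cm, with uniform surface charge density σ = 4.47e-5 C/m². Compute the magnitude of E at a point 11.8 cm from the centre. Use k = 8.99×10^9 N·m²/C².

|E| = 1.91×10^6 N/C

By spherical symmetry E is radial; choose a Gaussian sphere of radius r = 11.8 cm (r > 7.25 cm).
The entire shell is enclosed: Q_enc = σ·4πR² = (4.47e-5)·4π·(0.0725)² = 2.953e-6 C.
Gauss's law: E·4πr² = Q_enc/ε₀.
E = k|Q_enc|/r² = (8.99×10^9)(2.953×10^-6)/(0.118)² = 1.91×10^6 N/C.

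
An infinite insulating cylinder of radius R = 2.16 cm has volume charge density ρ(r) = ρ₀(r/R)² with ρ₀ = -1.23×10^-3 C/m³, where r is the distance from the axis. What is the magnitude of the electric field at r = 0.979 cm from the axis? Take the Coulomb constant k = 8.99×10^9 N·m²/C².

6.99e4 N/C

Take a coaxial cylindrical Gaussian surface of radius r = 0.979 cm and length L (r < R).
Integrating ρ over the cross-section to radius r: λ_enc = (2πρ₀/R²) ∫₀^r r'^3 dr' = 2πρ₀ r^4/(4·R²) = -3.804×10^-8 C/m.
Since E is radial and uniform over the curved surface, Φ = E·2πrL = Q_enc/ε₀ = λ_enc L/ε₀.
E = 2k|λ_enc|/r = 2(8.99×10^9)(3.804×10^-8)/(0.00979) = 6.99×10^4 N/C.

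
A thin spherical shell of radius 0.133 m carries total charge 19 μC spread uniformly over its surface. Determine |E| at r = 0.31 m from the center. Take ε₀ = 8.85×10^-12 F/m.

By spherical symmetry E is radial; choose a Gaussian sphere of radius r = 0.31 m (r > 0.133 m).
The entire shell is enclosed: Q_enc = 1.90×10^-5 C.
By Gauss's law, ∮E·dA = E·4πr² = Q_enc/ε₀.
E = |Q_enc|/(4πε₀r²) = (1.90×10^-5)/(4π·8.85×10^-12·(0.31)²) = 1.78×10^6 N/C.

1.78×10^6 N/C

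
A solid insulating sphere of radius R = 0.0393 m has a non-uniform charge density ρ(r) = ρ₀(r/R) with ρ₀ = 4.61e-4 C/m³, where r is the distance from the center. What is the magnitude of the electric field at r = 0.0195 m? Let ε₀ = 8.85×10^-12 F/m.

By spherical symmetry E is radial; choose a Gaussian sphere of radius r = 0.0195 m (r < R).
Integrate the density: Q_enc = 4π ∫₀^r ρ₀(r'/R)^1 r'² dr' = 4πρ₀ r^4/(4·R) = 5.328×10^-9 C.
By Gauss's law, ∮E·dA = E·4πr² = Q_enc/ε₀.
E = |Q_enc|/(4πε₀r²) = (5.328×10^-9)/(4π·8.85×10^-12·(0.0195)²) = 1.26×10^5 N/C.

1.26×10^5 N/C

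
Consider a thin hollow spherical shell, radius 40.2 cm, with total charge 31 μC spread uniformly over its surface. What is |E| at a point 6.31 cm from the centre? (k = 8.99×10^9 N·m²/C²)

Symmetry ⇒ E = E(r) r̂. Gaussian sphere of radius r = 6.31 cm (inside the shell, r < 40.2 cm).
No charge lies within this surface, so Q_enc = 0 and Gauss's law gives E·4πr² = 0 ⇒ E = 0.

|E| = 0 N/C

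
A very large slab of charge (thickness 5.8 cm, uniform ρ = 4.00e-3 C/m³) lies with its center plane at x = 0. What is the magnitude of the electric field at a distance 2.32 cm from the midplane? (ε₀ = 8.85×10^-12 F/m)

|E| ≈ 1.05×10^7 N/C

By symmetry E is perpendicular to the slab. A Gaussian pillbox from −2.32 cm to +2.32 cm (face area A) lies entirely within the slab.
Q_enc = ρ·(2x)·A and flux = 2EA, so 2EA = 2ρxA/ε₀ ⇒ E = |ρ|x/ε₀.
E = (4.00×10^-3)(0.0232)/(8.85×10^-12) = 1.05e7 N/C.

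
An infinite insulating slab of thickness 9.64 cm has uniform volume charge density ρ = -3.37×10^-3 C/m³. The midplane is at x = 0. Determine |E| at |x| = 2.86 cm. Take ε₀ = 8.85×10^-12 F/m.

By symmetry E is perpendicular to the slab. A Gaussian pillbox from −2.86 cm to +2.86 cm (face area A) lies entirely within the slab.
Q_enc = ρ·(2x)·A and flux = 2EA, so 2EA = 2ρxA/ε₀ ⇒ E = |ρ|x/ε₀.
E = (3.37×10^-3)(0.0286)/(8.85×10^-12) = 1.09×10^7 N/C.

E ≈ 1.09×10^7 V/m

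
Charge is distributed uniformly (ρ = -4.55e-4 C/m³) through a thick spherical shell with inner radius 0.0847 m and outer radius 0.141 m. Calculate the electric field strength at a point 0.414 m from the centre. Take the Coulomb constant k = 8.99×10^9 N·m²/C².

2.19×10^5 N/C

Take a concentric spherical Gaussian surface of radius r = 0.414 m (r > 0.141 m, enclosing the whole shell).
Q_enc = ρ·(4π/3)(b³ − a³) = (-4.55×10^-4)·(4π/3)·((0.141)³ − (0.0847)³) = -4.185e-6 C.
Gauss's law: E·4πr² = Q_enc/ε₀.
E = k|Q_enc|/r² = (8.99×10^9)(4.185×10^-6)/(0.414)² = 2.19×10^5 N/C.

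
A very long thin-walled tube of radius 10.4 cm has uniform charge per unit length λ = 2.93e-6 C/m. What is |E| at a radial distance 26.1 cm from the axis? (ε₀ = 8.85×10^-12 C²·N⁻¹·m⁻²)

Take a coaxial cylindrical Gaussian surface of radius r = 26.1 cm and length L (r > 10.4 cm).
The full line charge is enclosed: λ_enc = 2.93×10^-6 C/m.
By Gauss's law (flux through the curved wall only), E·2πrL = λ_enc L/ε₀.
E = |λ_enc|/(2πε₀r) = (2.93×10^-6)/(2π·8.85×10^-12·0.261) = 2.02×10^5 N/C.

E ≈ 2.02×10^5 V/m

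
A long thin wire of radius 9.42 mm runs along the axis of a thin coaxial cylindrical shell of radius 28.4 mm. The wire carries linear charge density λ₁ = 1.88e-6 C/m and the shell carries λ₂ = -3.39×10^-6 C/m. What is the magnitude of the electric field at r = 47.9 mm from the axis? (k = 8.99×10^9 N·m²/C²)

|E| ≈ 5.67e5 V/m

By cylindrical symmetry E is radial; use a coaxial Gaussian cylinder of radius 47.9 mm and length L (r > 28.4 mm, enclosing both).
λ_enc = λ₁ + λ₂ = (1.88×10^-6) + (-3.39×10^-6) = -1.51×10^-6 C/m.
Gauss's law: E·2πrL = λ_enc L/ε₀.
E = 2k|λ_enc|/r = 2(8.99×10^9)(1.51×10^-6)/(0.0479) = 5.67e5 N/C.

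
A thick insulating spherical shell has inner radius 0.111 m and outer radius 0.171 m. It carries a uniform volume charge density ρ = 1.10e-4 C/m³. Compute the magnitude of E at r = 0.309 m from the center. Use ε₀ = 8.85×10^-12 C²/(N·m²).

E = 1.58×10^5 V/m

Use a concentric Gaussian sphere at r = 0.309 m (r > 0.171 m, enclosing the whole shell).
Q_enc = ρ·(4π/3)(b³ − a³) = (1.10×10^-4)·(4π/3)·((0.171)³ − (0.111)³) = 1.674×10^-6 C.
Applying ∮E·dA = Q_enc/ε₀ with Φ = E(4πr²):
E = |Q_enc|/(4πε₀r²) = (1.674×10^-6)/(4π·8.85×10^-12·(0.309)²) = 1.58e5 N/C.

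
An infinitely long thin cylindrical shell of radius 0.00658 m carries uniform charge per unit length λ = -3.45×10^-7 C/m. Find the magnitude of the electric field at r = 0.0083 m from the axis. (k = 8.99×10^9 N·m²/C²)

|E| = 7.47×10^5 N/C

Choose a coaxial cylinder of radius r = 0.0083 m (arbitrary length L) as the Gaussian surface (r > 0.00658 m).
The full line charge is enclosed: λ_enc = -3.45×10^-7 C/m.
Applying ∮E·dA = Q_enc/ε₀ with the end caps contributing no flux:
E = 2k|λ_enc|/r = 2(8.99×10^9)(3.45×10^-7)/(0.0083) = 7.47×10^5 N/C.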